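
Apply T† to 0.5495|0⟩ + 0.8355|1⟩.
0.5495|0⟩ + (0.5908 - 0.5908i)|1⟩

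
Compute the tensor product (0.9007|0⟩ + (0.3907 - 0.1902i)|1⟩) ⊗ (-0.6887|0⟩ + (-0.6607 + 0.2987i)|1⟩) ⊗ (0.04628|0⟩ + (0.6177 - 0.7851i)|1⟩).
-0.02871|000⟩ + (-0.3832 + 0.487i)|001⟩ + (-0.02754 + 0.01245i)|010⟩ + (-0.1564 + 0.6334i)|011⟩ + (-0.01245 + 0.006062i)|100⟩ + (-0.06337 + 0.2922i)|101⟩ + (-0.009317 + 0.01122i)|110⟩ + (0.06593 + 0.3078i)|111⟩

amp(|b₁b₂…⟩) = product of the factor amplitudes for bits b₁, b₂, …; only kets whose every factor amplitude is nonzero survive.
|000⟩: (0.9007)(-0.6887)(0.04628) = -0.02871
|001⟩: (0.9007)(-0.6887)(0.6177 - 0.7851i) = (-0.3832 + 0.487i)
|010⟩: (0.9007)(-0.6607 + 0.2987i)(0.04628) = (-0.02754 + 0.01245i)
|011⟩: (0.9007)(-0.6607 + 0.2987i)(0.6177 - 0.7851i) = (-0.1564 + 0.6334i)
|100⟩: (0.3907 - 0.1902i)(-0.6887)(0.04628) = (-0.01245 + 0.006062i)
|101⟩: (0.3907 - 0.1902i)(-0.6887)(0.6177 - 0.7851i) = (-0.06337 + 0.2922i)
|110⟩: (0.3907 - 0.1902i)(-0.6607 + 0.2987i)(0.04628) = (-0.009317 + 0.01122i)
|111⟩: (0.3907 - 0.1902i)(-0.6607 + 0.2987i)(0.6177 - 0.7851i) = (0.06593 + 0.3078i)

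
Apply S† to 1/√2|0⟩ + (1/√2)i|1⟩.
1/√2|0⟩ + 1/√2|1⟩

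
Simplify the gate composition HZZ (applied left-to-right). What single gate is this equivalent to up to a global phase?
H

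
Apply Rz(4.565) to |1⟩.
(-0.6531 + 0.7573i)|1⟩

Rz(4.565) = [[e^(−iθ/2), 0], [0, e^(iθ/2)]] with e^(±iθ/2) = cos(θ/2) ± i·sin(θ/2); θ = 4.565, cos(θ/2) ≈ -0.653125, sin(θ/2) ≈ 0.75725.
With a = amp(|0⟩) = 0 and b = amp(|1⟩) = 1:
new amp(|0⟩) = (-0.653125 - 0.75725i)·a = 0
new amp(|1⟩) = (-0.653125 + 0.75725i)·b = (-0.6531 + 0.7573i)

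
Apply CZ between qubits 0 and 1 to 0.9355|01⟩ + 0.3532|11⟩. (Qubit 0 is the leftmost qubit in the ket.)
0.9355|01⟩ - 0.3532|11⟩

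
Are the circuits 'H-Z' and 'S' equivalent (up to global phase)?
No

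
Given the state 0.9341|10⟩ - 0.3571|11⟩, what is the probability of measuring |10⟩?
0.8725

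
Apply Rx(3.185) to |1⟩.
-0.9998i|0⟩ - 0.0217|1⟩

Rx(3.185) = [[cos(θ/2), −i·sin(θ/2)], [−i·sin(θ/2), cos(θ/2)]]; θ = 3.185, cos(θ/2) ≈ -0.021702, sin(θ/2) ≈ 0.999764.
With a = amp(|0⟩) = 0 and b = amp(|1⟩) = 1:
new amp(|0⟩) = (-0.021702)·a + (-0.999764i)·b = -0.9998i
new amp(|1⟩) = (-0.999764i)·a + (-0.021702)·b = -0.0217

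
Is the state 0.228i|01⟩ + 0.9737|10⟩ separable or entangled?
Entangled

Writing the state as a|00⟩ + b|01⟩ + c|10⟩ + d|11⟩, it is a product state iff ad − bc = 0.
Here (a, b, c, d) = (0, 0.228i, 0.9737, 0): ad − bc = (0)(0) − (0.228i)(0.9737) = -0.222i ≠ 0, so the state is entangled.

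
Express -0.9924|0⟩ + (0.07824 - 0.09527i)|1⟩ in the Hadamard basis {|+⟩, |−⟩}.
(-0.6464 - 0.06737i)|+⟩ + (-0.7571 + 0.06737i)|−⟩

With |ψ⟩ = α|0⟩ + β|1⟩, the Hadamard-basis coefficients are ⟨+|ψ⟩ = (α + β)/√2 and ⟨−|ψ⟩ = (α − β)/√2.
Here α = -0.9924, β = (0.07824 - 0.09527i): (α + β)/√2 = (-0.6464 - 0.06737i), (α − β)/√2 = (-0.7571 + 0.06737i).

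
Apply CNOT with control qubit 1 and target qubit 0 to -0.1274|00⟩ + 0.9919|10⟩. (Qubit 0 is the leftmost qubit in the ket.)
-0.1274|00⟩ + 0.9919|10⟩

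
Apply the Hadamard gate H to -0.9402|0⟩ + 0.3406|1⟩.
-0.424|0⟩ - 0.9057|1⟩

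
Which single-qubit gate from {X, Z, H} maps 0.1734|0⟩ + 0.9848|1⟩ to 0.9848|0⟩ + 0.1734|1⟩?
X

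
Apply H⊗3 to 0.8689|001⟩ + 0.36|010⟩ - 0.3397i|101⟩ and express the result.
(0.4345 - 0.1201i)|000⟩ + (-0.1799 + 0.1201i)|001⟩ + (0.1799 - 0.1201i)|010⟩ + (-0.4345 + 0.1201i)|011⟩ + (0.4345 + 0.1201i)|100⟩ + (-0.1799 - 0.1201i)|101⟩ + (0.1799 + 0.1201i)|110⟩ + (-0.4345 - 0.1201i)|111⟩

H⊗3 gives amp(|y⟩) = (1/2√2) Σ_x (−1)^(x·y) amp(|x⟩), where x·y is the number of positions in which both x and y have a 1.
|000⟩: (0.8689 + 0.36 - 0.3397i)/(2√2) = (0.4345 - 0.1201i)
|001⟩: (-0.8689 + 0.36 + 0.3397i)/(2√2) = (-0.1799 + 0.1201i)
|010⟩: (0.8689 - 0.36 - 0.3397i)/(2√2) = (0.1799 - 0.1201i)
|011⟩: (-0.8689 - 0.36 + 0.3397i)/(2√2) = (-0.4345 + 0.1201i)
|100⟩: (0.8689 + 0.36 + 0.3397i)/(2√2) = (0.4345 + 0.1201i)
|101⟩: (-0.8689 + 0.36 - 0.3397i)/(2√2) = (-0.1799 - 0.1201i)
|110⟩: (0.8689 - 0.36 + 0.3397i)/(2√2) = (0.1799 + 0.1201i)
|111⟩: (-0.8689 - 0.36 - 0.3397i)/(2√2) = (-0.4345 - 0.1201i)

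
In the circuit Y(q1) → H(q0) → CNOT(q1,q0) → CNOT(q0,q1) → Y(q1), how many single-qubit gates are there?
3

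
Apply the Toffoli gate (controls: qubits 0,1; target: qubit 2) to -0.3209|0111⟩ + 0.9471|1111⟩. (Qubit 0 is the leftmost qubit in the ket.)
-0.3209|0111⟩ + 0.9471|1101⟩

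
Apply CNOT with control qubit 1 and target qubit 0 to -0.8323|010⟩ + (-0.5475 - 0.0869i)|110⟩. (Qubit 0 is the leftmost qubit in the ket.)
(-0.5475 - 0.0869i)|010⟩ - 0.8323|110⟩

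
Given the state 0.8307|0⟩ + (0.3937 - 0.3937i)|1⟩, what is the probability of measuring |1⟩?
0.31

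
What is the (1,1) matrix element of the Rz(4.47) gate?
(-0.6164 + 0.7874i)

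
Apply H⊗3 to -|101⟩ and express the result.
-1/√8|000⟩ + 1/√8|001⟩ - 1/√8|010⟩ + 1/√8|011⟩ + 1/√8|100⟩ - 1/√8|101⟩ + 1/√8|110⟩ - 1/√8|111⟩

H⊗3 gives amp(|y⟩) = (1/2√2) Σ_x (−1)^(x·y) amp(|x⟩), where x·y is the number of positions in which both x and y have a 1.
|000⟩: (-1)/(2√2) = -1/√8
|001⟩: (1)/(2√2) = 1/√8
|010⟩: (-1)/(2√2) = -1/√8
|011⟩: (1)/(2√2) = 1/√8
|100⟩: (1)/(2√2) = 1/√8
|101⟩: (-1)/(2√2) = -1/√8
|110⟩: (1)/(2√2) = 1/√8
|111⟩: (-1)/(2√2) = -1/√8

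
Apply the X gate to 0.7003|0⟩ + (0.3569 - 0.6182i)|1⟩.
(0.3569 - 0.6182i)|0⟩ + 0.7003|1⟩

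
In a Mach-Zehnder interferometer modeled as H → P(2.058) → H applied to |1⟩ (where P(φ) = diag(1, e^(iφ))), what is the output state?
(0.7341 - 0.4418i)|0⟩ + (0.2659 + 0.4418i)|1⟩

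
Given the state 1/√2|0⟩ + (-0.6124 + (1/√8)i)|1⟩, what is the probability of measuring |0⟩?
1/2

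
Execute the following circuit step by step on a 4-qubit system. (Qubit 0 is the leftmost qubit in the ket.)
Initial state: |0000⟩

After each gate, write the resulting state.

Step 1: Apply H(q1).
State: 1/√2|0000⟩ + 1/√2|0100⟩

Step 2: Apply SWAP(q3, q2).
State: 1/√2|0000⟩ + 1/√2|0100⟩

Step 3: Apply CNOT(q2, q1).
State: 1/√2|0000⟩ + 1/√2|0100⟩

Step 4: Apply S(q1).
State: 1/√2|0000⟩ + (1/√2)i|0100⟩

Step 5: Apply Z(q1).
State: 1/√2|0000⟩ - (1/√2)i|0100⟩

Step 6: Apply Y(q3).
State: (1/√2)i|0001⟩ + 1/√2|0101⟩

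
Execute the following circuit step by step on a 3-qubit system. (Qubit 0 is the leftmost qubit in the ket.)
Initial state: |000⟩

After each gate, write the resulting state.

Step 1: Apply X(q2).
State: |001⟩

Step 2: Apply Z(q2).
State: -|001⟩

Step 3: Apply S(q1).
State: -|001⟩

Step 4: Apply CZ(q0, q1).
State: -|001⟩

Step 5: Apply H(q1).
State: -1/√2|001⟩ - 1/√2|011⟩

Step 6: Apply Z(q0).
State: -1/√2|001⟩ - 1/√2|011⟩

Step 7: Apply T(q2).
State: (-1/2 - (1/2)i)|001⟩ + (-1/2 - (1/2)i)|011⟩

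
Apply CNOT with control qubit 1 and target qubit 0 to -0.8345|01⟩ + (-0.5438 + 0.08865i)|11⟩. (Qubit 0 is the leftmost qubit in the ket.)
(-0.5438 + 0.08865i)|01⟩ - 0.8345|11⟩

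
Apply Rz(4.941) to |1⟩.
(-0.7831 + 0.6218i)|1⟩

Rz(4.941) = [[e^(−iθ/2), 0], [0, e^(iθ/2)]] with e^(±iθ/2) = cos(θ/2) ± i·sin(θ/2); θ = 4.941, cos(θ/2) ≈ -0.783143, sin(θ/2) ≈ 0.621842.
With a = amp(|0⟩) = 0 and b = amp(|1⟩) = 1:
new amp(|0⟩) = (-0.783143 - 0.621842i)·a = 0
new amp(|1⟩) = (-0.783143 + 0.621842i)·b = (-0.7831 + 0.6218i)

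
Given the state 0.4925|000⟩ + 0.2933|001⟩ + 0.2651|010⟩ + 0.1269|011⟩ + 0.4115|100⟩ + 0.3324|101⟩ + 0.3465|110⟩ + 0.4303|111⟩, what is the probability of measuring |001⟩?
0.08602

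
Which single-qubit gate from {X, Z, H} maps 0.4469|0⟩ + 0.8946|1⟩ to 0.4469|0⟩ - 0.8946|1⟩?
Z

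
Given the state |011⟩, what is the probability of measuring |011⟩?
1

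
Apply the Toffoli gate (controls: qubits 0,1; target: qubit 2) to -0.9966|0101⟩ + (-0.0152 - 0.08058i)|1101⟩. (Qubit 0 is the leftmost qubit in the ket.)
-0.9966|0101⟩ + (-0.0152 - 0.08058i)|1111⟩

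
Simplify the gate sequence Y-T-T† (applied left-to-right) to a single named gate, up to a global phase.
Y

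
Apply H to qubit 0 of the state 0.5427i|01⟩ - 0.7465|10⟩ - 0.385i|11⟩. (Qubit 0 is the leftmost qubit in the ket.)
-0.5279|00⟩ + 0.1115i|01⟩ + 0.5279|10⟩ + 0.656i|11⟩

H on qubit 0 mixes each pair of kets that differ only in qubit 0: amplitudes (a, b) of (|…0…⟩, |…1…⟩) become ((a + b)/√2, (a − b)/√2). Kets absent from the input have amplitude 0.
(|00⟩, |10⟩): (a, b) = (0, -0.7465) → (-0.5279, 0.5279)
(|01⟩, |11⟩): (a, b) = (0.5427i, -0.385i) → (0.1115i, 0.656i)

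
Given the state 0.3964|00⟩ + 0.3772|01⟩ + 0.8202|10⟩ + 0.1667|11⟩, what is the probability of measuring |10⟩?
0.6727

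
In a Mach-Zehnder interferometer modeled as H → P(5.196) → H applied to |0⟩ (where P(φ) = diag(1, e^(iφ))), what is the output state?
(0.7325 - 0.4427i)|0⟩ + (0.2675 + 0.4427i)|1⟩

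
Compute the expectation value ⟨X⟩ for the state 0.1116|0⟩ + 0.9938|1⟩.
0.2218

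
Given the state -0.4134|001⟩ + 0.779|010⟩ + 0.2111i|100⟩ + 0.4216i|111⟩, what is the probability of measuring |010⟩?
0.6068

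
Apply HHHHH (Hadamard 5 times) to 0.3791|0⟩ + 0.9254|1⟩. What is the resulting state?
0.9224|0⟩ - 0.3863|1⟩

H² = I, so H^5 = H: a single Hadamard. With (a, b) = (0.3791, 0.9254), H gives ((a + b)/√2, (a − b)/√2) = (0.9224, -0.3863).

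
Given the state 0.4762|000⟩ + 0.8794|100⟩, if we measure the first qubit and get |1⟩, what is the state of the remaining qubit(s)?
|00⟩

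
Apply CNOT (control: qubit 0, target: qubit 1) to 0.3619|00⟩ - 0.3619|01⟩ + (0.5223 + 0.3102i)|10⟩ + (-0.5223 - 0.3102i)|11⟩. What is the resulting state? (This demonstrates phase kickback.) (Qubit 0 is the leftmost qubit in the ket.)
0.3619|00⟩ - 0.3619|01⟩ + (-0.5223 - 0.3102i)|10⟩ + (0.5223 + 0.3102i)|11⟩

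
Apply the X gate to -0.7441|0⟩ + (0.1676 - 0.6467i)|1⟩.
(0.1676 - 0.6467i)|0⟩ - 0.7441|1⟩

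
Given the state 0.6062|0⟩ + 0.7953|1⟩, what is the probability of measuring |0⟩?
0.3675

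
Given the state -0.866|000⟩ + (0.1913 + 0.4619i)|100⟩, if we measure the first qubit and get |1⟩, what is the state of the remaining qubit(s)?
(0.3826 + 0.9239i)|00⟩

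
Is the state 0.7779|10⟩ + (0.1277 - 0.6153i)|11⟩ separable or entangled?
Separable

Writing the state as a|00⟩ + b|01⟩ + c|10⟩ + d|11⟩, it is a product state iff ad − bc = 0.
Here (a, b, c, d) = (0, 0, 0.7779, (0.1277 - 0.6153i)): ad − bc = (0)(0.1277 - 0.6153i) − (0)(0.7779) = 0, so the state is separable.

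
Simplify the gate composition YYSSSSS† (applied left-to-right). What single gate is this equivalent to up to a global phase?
S†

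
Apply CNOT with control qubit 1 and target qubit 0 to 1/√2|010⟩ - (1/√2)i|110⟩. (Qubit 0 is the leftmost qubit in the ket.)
-(1/√2)i|010⟩ + 1/√2|110⟩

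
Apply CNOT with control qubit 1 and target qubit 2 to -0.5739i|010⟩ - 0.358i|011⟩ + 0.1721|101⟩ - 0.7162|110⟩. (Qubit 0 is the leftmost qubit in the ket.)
-0.358i|010⟩ - 0.5739i|011⟩ + 0.1721|101⟩ - 0.7162|111⟩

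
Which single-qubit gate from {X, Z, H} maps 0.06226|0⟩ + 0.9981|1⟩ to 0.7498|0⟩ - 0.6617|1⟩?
H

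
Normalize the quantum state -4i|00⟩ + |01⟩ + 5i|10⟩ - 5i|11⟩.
-0.4887i|00⟩ + 0.1222|01⟩ + 0.6108i|10⟩ - 0.6108i|11⟩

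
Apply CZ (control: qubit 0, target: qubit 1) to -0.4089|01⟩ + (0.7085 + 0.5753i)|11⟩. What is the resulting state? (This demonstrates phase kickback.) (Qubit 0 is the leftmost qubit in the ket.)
-0.4089|01⟩ + (-0.7085 - 0.5753i)|11⟩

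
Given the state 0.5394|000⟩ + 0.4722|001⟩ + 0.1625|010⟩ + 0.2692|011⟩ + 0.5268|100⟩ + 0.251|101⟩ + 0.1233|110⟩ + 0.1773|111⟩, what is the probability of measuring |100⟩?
0.2775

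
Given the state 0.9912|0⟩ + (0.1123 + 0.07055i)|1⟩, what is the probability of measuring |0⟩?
0.9825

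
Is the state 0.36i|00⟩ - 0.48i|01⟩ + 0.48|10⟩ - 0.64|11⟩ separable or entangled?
Separable

Writing the state as a|00⟩ + b|01⟩ + c|10⟩ + d|11⟩, it is a product state iff ad − bc = 0.
Here (a, b, c, d) = (0.36i, -0.48i, 0.48, -0.64): ad − bc = (0.36i)(-0.64) − (-0.48i)(0.48) = 0, so the state is separable.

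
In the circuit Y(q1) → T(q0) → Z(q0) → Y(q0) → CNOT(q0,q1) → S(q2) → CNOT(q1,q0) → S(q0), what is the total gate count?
8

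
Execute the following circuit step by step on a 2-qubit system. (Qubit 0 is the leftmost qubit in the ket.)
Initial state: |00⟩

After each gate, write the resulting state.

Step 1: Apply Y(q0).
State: i|10⟩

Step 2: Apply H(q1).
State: (1/√2)i|10⟩ + (1/√2)i|11⟩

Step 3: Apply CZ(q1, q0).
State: (1/√2)i|10⟩ - (1/√2)i|11⟩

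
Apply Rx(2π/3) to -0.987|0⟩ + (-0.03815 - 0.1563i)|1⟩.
(-0.6289 + 0.03304i)|0⟩ + (-0.01908 + 0.7766i)|1⟩

Rx(2π/3) = [[cos(θ/2), −i·sin(θ/2)], [−i·sin(θ/2), cos(θ/2)]]; θ = 2π/3, cos(θ/2) ≈ 0.5, sin(θ/2) ≈ 0.866025.
With a = amp(|0⟩) = -0.987 and b = amp(|1⟩) = (-0.03815 - 0.1563i):
new amp(|0⟩) = (0.5)·a + (-0.866025i)·b = (-0.6289 + 0.03304i)
new amp(|1⟩) = (-0.866025i)·a + (0.5)·b = (-0.01908 + 0.7766i)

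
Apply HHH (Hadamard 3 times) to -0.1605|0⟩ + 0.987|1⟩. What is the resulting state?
0.5844|0⟩ - 0.8114|1⟩

H² = I, so H^3 = H: a single Hadamard. With (a, b) = (-0.1605, 0.987), H gives ((a + b)/√2, (a − b)/√2) = (0.5844, -0.8114).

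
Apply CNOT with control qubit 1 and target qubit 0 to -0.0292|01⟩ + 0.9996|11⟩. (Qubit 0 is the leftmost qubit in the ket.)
0.9996|01⟩ - 0.0292|11⟩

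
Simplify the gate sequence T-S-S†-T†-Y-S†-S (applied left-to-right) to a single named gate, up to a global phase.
Y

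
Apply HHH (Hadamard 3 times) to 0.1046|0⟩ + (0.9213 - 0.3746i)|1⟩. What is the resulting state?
(0.7254 - 0.2649i)|0⟩ + (-0.5775 + 0.2649i)|1⟩

H² = I, so H^3 = H: a single Hadamard. With (a, b) = (0.1046, (0.9213 - 0.3746i)), H gives ((a + b)/√2, (a − b)/√2) = ((0.7254 - 0.2649i), (-0.5775 + 0.2649i)).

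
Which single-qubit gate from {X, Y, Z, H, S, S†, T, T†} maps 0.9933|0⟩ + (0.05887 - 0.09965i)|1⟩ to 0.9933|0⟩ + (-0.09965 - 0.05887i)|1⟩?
S†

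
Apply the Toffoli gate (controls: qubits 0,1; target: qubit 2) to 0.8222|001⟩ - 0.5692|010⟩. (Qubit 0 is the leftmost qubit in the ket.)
0.8222|001⟩ - 0.5692|010⟩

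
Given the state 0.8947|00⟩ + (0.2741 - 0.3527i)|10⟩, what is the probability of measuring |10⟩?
0.1995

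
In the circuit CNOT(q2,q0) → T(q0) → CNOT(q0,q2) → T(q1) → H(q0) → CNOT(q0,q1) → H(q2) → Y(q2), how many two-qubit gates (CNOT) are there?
3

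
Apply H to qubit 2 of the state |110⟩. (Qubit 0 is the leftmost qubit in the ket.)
1/√2|110⟩ + 1/√2|111⟩

H on qubit 2 mixes each pair of kets that differ only in qubit 2: amplitudes (a, b) of (|…0…⟩, |…1…⟩) become ((a + b)/√2, (a − b)/√2). Kets absent from the input have amplitude 0.
(|110⟩, |111⟩): (a, b) = (1, 0) → (1/√2, 1/√2)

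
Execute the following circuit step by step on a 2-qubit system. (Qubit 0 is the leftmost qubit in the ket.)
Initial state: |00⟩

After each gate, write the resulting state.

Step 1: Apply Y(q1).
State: i|01⟩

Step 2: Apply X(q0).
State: i|11⟩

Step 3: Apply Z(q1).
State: -i|11⟩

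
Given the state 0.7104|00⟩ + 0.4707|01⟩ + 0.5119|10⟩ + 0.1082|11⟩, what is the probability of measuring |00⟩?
0.5047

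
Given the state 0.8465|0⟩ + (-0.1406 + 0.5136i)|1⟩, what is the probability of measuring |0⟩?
0.7166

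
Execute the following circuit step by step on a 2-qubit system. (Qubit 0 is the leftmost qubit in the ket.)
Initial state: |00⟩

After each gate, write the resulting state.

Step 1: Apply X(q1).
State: |01⟩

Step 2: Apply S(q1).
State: i|01⟩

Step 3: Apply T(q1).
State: (-1/√2 + (1/√2)i)|01⟩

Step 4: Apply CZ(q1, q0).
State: (-1/√2 + (1/√2)i)|01⟩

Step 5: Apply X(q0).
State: (-1/√2 + (1/√2)i)|11⟩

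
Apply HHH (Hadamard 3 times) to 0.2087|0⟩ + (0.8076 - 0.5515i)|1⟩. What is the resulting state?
(0.7186 - 0.39i)|0⟩ + (-0.4235 + 0.39i)|1⟩

H² = I, so H^3 = H: a single Hadamard. With (a, b) = (0.2087, (0.8076 - 0.5515i)), H gives ((a + b)/√2, (a − b)/√2) = ((0.7186 - 0.39i), (-0.4235 + 0.39i)).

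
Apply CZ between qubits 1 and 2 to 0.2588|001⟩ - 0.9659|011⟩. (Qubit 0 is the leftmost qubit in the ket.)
0.2588|001⟩ + 0.9659|011⟩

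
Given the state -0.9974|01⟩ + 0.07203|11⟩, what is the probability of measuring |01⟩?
0.9948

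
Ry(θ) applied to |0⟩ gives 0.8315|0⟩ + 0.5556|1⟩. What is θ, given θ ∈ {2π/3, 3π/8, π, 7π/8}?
3π/8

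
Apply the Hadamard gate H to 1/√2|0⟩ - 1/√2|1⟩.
|1⟩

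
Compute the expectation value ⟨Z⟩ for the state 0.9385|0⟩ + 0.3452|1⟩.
0.7616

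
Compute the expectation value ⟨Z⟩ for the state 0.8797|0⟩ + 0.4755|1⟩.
0.5478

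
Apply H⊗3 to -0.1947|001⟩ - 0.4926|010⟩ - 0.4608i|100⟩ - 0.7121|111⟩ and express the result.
(-0.4948 - 0.1629i)|000⟩ + (0.1464 - 0.1629i)|001⟩ + (0.3571 - 0.1629i)|010⟩ + (-0.008768 - 0.1629i)|011⟩ + (0.008768 + 0.1629i)|100⟩ + (-0.3571 + 0.1629i)|101⟩ + (-0.1464 + 0.1629i)|110⟩ + (0.4948 + 0.1629i)|111⟩

H⊗3 gives amp(|y⟩) = (1/2√2) Σ_x (−1)^(x·y) amp(|x⟩), where x·y is the number of positions in which both x and y have a 1.
|000⟩: (-0.1947 - 0.4926 - 0.4608i - 0.7121)/(2√2) = (-0.4948 - 0.1629i)
|001⟩: (0.1947 - 0.4926 - 0.4608i + 0.7121)/(2√2) = (0.1464 - 0.1629i)
|010⟩: (-0.1947 + 0.4926 - 0.4608i + 0.7121)/(2√2) = (0.3571 - 0.1629i)
|011⟩: (0.1947 + 0.4926 - 0.4608i - 0.7121)/(2√2) = (-0.008768 - 0.1629i)
|100⟩: (-0.1947 - 0.4926 + 0.4608i + 0.7121)/(2√2) = (0.008768 + 0.1629i)
|101⟩: (0.1947 - 0.4926 + 0.4608i - 0.7121)/(2√2) = (-0.3571 + 0.1629i)
|110⟩: (-0.1947 + 0.4926 + 0.4608i - 0.7121)/(2√2) = (-0.1464 + 0.1629i)
|111⟩: (0.1947 + 0.4926 + 0.4608i + 0.7121)/(2√2) = (0.4948 + 0.1629i)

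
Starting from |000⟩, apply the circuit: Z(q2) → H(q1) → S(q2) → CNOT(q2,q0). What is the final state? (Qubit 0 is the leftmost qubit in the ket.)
1/√2|000⟩ + 1/√2|010⟩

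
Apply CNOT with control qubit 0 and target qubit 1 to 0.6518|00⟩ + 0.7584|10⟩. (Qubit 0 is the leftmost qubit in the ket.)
0.6518|00⟩ + 0.7584|11⟩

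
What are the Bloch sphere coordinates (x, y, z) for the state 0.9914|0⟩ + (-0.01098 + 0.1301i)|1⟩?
(-0.02177, 0.258, 0.9658)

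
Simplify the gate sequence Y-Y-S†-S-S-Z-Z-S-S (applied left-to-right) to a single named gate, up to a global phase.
S†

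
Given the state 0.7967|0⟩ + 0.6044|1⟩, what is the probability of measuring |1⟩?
0.3653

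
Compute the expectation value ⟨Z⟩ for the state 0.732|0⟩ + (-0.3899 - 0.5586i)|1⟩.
0.07177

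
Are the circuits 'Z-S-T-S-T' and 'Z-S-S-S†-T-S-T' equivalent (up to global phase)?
Yes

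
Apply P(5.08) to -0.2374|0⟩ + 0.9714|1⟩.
-0.2374|0⟩ + (0.3491 - 0.9065i)|1⟩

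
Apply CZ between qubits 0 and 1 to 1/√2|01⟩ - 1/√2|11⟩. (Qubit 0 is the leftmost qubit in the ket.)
1/√2|01⟩ + 1/√2|11⟩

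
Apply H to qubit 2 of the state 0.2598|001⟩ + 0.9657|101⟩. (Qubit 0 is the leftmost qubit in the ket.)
0.1837|000⟩ - 0.1837|001⟩ + 0.6829|100⟩ - 0.6829|101⟩

H on qubit 2 mixes each pair of kets that differ only in qubit 2: amplitudes (a, b) of (|…0…⟩, |…1…⟩) become ((a + b)/√2, (a − b)/√2). Kets absent from the input have amplitude 0.
(|000⟩, |001⟩): (a, b) = (0, 0.2598) → (0.1837, -0.1837)
(|100⟩, |101⟩): (a, b) = (0, 0.9657) → (0.6829, -0.6829)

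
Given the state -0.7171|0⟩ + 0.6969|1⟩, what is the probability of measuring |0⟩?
0.5142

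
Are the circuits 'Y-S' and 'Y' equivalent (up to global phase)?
No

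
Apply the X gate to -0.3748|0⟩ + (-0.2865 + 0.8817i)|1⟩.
(-0.2865 + 0.8817i)|0⟩ - 0.3748|1⟩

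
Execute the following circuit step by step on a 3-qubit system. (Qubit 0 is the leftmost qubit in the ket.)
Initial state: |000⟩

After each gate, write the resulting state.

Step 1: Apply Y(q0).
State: i|100⟩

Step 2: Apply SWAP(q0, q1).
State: i|010⟩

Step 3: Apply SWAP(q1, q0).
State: i|100⟩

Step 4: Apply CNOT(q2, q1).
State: i|100⟩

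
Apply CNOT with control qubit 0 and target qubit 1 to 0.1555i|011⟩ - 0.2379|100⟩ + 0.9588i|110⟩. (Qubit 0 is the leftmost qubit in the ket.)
0.1555i|011⟩ + 0.9588i|100⟩ - 0.2379|110⟩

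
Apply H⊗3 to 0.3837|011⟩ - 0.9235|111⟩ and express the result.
-0.1908|000⟩ + 0.1908|001⟩ + 0.1908|010⟩ - 0.1908|011⟩ + 0.4622|100⟩ - 0.4622|101⟩ - 0.4622|110⟩ + 0.4622|111⟩

H⊗3 gives amp(|y⟩) = (1/2√2) Σ_x (−1)^(x·y) amp(|x⟩), where x·y is the number of positions in which both x and y have a 1.
|000⟩: (0.3837 - 0.9235)/(2√2) = -0.1908
|001⟩: (-0.3837 + 0.9235)/(2√2) = 0.1908
|010⟩: (-0.3837 + 0.9235)/(2√2) = 0.1908
|011⟩: (0.3837 - 0.9235)/(2√2) = -0.1908
|100⟩: (0.3837 + 0.9235)/(2√2) = 0.4622
|101⟩: (-0.3837 - 0.9235)/(2√2) = -0.4622
|110⟩: (-0.3837 - 0.9235)/(2√2) = -0.4622
|111⟩: (0.3837 + 0.9235)/(2√2) = 0.4622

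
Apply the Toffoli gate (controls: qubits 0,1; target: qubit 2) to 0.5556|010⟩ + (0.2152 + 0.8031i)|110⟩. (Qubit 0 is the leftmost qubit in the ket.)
0.5556|010⟩ + (0.2152 + 0.8031i)|111⟩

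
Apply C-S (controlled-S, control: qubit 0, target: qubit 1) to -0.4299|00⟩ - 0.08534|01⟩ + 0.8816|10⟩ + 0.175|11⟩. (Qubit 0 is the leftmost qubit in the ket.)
-0.4299|00⟩ - 0.08534|01⟩ + 0.8816|10⟩ + 0.175i|11⟩

C-S leaves the control-|0⟩ kets |00⟩, |01⟩ unchanged and applies S to qubit 1 on the control-|1⟩ pair (|10⟩, |11⟩).
S = [[1, 0], [0, i]].
With a = amp(|10⟩) = 0.8816 and b = amp(|11⟩) = 0.175:
new amp(|10⟩) = (1)·a = 0.8816
new amp(|11⟩) = (i)·b = 0.175i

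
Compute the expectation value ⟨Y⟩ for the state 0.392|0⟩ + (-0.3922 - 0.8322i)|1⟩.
-0.6524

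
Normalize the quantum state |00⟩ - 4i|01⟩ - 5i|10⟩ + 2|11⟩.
0.1474|00⟩ - 0.5898i|01⟩ - 0.7372i|10⟩ + 0.2949|11⟩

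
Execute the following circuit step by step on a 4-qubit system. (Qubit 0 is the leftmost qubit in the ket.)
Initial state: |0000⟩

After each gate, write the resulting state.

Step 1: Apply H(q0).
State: 1/√2|0000⟩ + 1/√2|1000⟩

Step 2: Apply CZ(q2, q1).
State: 1/√2|0000⟩ + 1/√2|1000⟩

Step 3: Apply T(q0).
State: 1/√2|0000⟩ + (1/2 + (1/2)i)|1000⟩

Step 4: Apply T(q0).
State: 1/√2|0000⟩ + (1/√2)i|1000⟩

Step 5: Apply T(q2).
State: 1/√2|0000⟩ + (1/√2)i|1000⟩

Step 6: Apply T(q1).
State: 1/√2|0000⟩ + (1/√2)i|1000⟩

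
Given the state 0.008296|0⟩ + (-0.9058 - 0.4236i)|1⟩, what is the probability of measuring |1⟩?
0.9999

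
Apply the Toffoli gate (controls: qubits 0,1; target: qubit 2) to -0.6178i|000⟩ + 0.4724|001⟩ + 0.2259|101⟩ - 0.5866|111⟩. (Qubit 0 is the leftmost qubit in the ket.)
-0.6178i|000⟩ + 0.4724|001⟩ + 0.2259|101⟩ - 0.5866|110⟩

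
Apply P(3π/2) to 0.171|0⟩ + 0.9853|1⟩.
0.171|0⟩ - 0.9853i|1⟩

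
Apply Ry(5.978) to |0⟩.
-0.9884|0⟩ + 0.152|1⟩

Ry(5.978) = [[cos(θ/2), −sin(θ/2)], [sin(θ/2), cos(θ/2)]]; θ = 5.978, cos(θ/2) ≈ -0.98838, sin(θ/2) ≈ 0.152001.
With a = amp(|0⟩) = 1 and b = amp(|1⟩) = 0:
new amp(|0⟩) = (-0.98838)·a + (-0.152001)·b = -0.9884
new amp(|1⟩) = (0.152001)·a + (-0.98838)·b = 0.152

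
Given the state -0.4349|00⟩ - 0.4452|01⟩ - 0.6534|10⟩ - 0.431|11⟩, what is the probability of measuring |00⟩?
0.1891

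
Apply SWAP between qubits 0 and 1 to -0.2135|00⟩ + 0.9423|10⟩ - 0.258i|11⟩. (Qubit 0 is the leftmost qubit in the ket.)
-0.2135|00⟩ + 0.9423|01⟩ - 0.258i|11⟩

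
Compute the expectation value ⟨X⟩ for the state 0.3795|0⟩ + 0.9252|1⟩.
0.7022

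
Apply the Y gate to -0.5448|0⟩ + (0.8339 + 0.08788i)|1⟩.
(0.08788 - 0.8339i)|0⟩ - 0.5448i|1⟩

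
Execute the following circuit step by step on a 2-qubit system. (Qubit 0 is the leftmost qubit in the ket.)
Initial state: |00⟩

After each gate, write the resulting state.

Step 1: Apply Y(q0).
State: i|10⟩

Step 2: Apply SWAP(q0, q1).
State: i|01⟩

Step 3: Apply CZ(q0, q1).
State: i|01⟩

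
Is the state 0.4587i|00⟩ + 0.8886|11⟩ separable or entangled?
Entangled

Writing the state as a|00⟩ + b|01⟩ + c|10⟩ + d|11⟩, it is a product state iff ad − bc = 0.
Here (a, b, c, d) = (0.4587i, 0, 0, 0.8886): ad − bc = (0.4587i)(0.8886) − (0)(0) = 0.4076i ≠ 0, so the state is entangled.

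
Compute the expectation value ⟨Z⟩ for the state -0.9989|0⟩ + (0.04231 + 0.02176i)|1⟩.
0.9955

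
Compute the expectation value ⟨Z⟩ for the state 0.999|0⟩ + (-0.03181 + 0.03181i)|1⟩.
0.996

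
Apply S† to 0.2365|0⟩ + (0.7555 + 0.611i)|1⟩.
0.2365|0⟩ + (0.611 - 0.7555i)|1⟩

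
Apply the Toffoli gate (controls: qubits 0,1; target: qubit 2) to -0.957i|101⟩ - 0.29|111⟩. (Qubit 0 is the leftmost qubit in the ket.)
-0.957i|101⟩ - 0.29|110⟩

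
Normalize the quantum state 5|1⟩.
|1⟩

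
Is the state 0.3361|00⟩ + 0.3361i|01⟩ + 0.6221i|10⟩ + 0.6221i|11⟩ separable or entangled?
Entangled

Writing the state as a|00⟩ + b|01⟩ + c|10⟩ + d|11⟩, it is a product state iff ad − bc = 0.
Here (a, b, c, d) = (0.3361, 0.3361i, 0.6221i, 0.6221i): ad − bc = (0.3361)(0.6221i) − (0.3361i)(0.6221i) = (0.2091 + 0.2091i) ≠ 0, so the state is entangled.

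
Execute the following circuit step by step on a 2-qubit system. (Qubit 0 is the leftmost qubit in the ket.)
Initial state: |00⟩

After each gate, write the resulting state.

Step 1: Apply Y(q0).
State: i|10⟩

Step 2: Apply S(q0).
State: -|10⟩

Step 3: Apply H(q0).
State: -1/√2|00⟩ + 1/√2|10⟩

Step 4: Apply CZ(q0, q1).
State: -1/√2|00⟩ + 1/√2|10⟩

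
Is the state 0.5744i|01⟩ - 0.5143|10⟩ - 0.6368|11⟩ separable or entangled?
Entangled

Writing the state as a|00⟩ + b|01⟩ + c|10⟩ + d|11⟩, it is a product state iff ad − bc = 0.
Here (a, b, c, d) = (0, 0.5744i, -0.5143, -0.6368): ad − bc = (0)(-0.6368) − (0.5744i)(-0.5143) = 0.2954i ≠ 0, so the state is entangled.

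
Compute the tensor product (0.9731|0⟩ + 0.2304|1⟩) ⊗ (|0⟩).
0.9731|00⟩ + 0.2304|10⟩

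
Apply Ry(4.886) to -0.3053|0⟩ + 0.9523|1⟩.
-0.3787|0⟩ - 0.9256|1⟩

Ry(4.886) = [[cos(θ/2), −sin(θ/2)], [sin(θ/2), cos(θ/2)]]; θ = 4.886, cos(θ/2) ≈ -0.765748, sin(θ/2) ≈ 0.643141.
With a = amp(|0⟩) = -0.3053 and b = amp(|1⟩) = 0.9523:
new amp(|0⟩) = (-0.765748)·a + (-0.643141)·b = -0.3787
new amp(|1⟩) = (0.643141)·a + (-0.765748)·b = -0.9256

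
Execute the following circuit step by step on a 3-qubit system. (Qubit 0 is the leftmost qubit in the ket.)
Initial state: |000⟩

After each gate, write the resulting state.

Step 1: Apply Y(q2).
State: i|001⟩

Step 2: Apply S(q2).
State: -|001⟩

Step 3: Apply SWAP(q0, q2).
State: -|100⟩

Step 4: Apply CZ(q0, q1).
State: -|100⟩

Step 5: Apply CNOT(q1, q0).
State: -|100⟩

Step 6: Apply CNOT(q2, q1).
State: -|100⟩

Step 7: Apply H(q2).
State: -1/√2|100⟩ - 1/√2|101⟩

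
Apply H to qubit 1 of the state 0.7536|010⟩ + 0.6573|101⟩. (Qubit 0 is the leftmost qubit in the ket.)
0.5329|000⟩ - 0.5329|010⟩ + 0.4648|101⟩ + 0.4648|111⟩

H on qubit 1 mixes each pair of kets that differ only in qubit 1: amplitudes (a, b) of (|…0…⟩, |…1…⟩) become ((a + b)/√2, (a − b)/√2). Kets absent from the input have amplitude 0.
(|000⟩, |010⟩): (a, b) = (0, 0.7536) → (0.5329, -0.5329)
(|101⟩, |111⟩): (a, b) = (0.6573, 0) → (0.4648, 0.4648)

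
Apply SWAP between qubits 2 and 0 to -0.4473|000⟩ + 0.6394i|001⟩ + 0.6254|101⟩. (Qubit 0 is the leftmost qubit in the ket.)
-0.4473|000⟩ + 0.6394i|100⟩ + 0.6254|101⟩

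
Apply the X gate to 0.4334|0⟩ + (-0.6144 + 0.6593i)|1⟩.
(-0.6144 + 0.6593i)|0⟩ + 0.4334|1⟩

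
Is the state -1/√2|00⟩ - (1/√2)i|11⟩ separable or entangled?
Entangled

Writing the state as a|00⟩ + b|01⟩ + c|10⟩ + d|11⟩, it is a product state iff ad − bc = 0.
Here (a, b, c, d) = (-1/√2, 0, 0, -(1/√2)i): ad − bc = (-1/√2)(-(1/√2)i) − (0)(0) = (1/2)i ≠ 0, so the state is entangled.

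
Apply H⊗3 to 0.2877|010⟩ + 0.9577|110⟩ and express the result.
0.4403|000⟩ + 0.4403|001⟩ - 0.4403|010⟩ - 0.4403|011⟩ - 0.2369|100⟩ - 0.2369|101⟩ + 0.2369|110⟩ + 0.2369|111⟩

H⊗3 gives amp(|y⟩) = (1/2√2) Σ_x (−1)^(x·y) amp(|x⟩), where x·y is the number of positions in which both x and y have a 1.
|000⟩: (0.2877 + 0.9577)/(2√2) = 0.4403
|001⟩: (0.2877 + 0.9577)/(2√2) = 0.4403
|010⟩: (-0.2877 - 0.9577)/(2√2) = -0.4403
|011⟩: (-0.2877 - 0.9577)/(2√2) = -0.4403
|100⟩: (0.2877 - 0.9577)/(2√2) = -0.2369
|101⟩: (0.2877 - 0.9577)/(2√2) = -0.2369
|110⟩: (-0.2877 + 0.9577)/(2√2) = 0.2369
|111⟩: (-0.2877 + 0.9577)/(2√2) = 0.2369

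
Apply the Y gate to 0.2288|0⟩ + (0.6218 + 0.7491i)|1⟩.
(0.7491 - 0.6218i)|0⟩ + 0.2288i|1⟩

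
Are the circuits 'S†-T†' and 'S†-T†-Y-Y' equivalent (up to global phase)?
Yes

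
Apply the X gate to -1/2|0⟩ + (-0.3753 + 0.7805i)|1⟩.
(-0.3753 + 0.7805i)|0⟩ - 1/2|1⟩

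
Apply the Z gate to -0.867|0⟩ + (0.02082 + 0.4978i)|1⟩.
-0.867|0⟩ + (-0.02082 - 0.4978i)|1⟩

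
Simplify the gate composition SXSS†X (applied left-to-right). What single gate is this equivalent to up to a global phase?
S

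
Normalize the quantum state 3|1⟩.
|1⟩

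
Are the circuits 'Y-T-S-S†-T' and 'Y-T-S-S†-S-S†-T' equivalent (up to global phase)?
Yes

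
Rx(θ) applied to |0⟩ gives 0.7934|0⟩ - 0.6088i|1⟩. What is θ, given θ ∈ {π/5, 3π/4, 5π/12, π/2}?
5π/12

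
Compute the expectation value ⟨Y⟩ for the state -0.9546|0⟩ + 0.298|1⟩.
0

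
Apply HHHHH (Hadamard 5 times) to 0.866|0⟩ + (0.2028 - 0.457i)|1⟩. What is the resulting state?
(0.7558 - 0.3231i)|0⟩ + (0.469 + 0.3231i)|1⟩

H² = I, so H^5 = H: a single Hadamard. With (a, b) = (0.866, (0.2028 - 0.457i)), H gives ((a + b)/√2, (a − b)/√2) = ((0.7558 - 0.3231i), (0.469 + 0.3231i)).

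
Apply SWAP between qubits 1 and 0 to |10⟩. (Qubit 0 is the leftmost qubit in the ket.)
|01⟩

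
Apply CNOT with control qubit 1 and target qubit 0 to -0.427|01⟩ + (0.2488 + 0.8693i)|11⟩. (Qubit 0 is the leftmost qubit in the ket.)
(0.2488 + 0.8693i)|01⟩ - 0.427|11⟩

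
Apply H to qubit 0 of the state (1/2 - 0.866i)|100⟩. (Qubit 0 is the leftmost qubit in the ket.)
(1/√8 - 0.6124i)|000⟩ + (-1/√8 + 0.6124i)|100⟩

H on qubit 0 mixes each pair of kets that differ only in qubit 0: amplitudes (a, b) of (|…0…⟩, |…1…⟩) become ((a + b)/√2, (a − b)/√2). Kets absent from the input have amplitude 0.
(|000⟩, |100⟩): (a, b) = (0, (1/2 - 0.866i)) → ((1/√8 - 0.6124i), (-1/√8 + 0.6124i))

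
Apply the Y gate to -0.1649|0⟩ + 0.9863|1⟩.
-0.9863i|0⟩ - 0.1649i|1⟩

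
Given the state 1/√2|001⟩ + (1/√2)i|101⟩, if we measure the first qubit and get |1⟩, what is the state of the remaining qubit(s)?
i|01⟩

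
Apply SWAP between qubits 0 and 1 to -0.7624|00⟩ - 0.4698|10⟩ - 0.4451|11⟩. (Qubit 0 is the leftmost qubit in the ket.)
-0.7624|00⟩ - 0.4698|01⟩ - 0.4451|11⟩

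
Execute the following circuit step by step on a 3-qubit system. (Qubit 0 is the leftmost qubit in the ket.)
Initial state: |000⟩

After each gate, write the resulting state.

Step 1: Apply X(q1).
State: |010⟩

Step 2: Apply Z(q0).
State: |010⟩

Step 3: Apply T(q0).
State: |010⟩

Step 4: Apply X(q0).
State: |110⟩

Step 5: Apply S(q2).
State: |110⟩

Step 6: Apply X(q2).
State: |111⟩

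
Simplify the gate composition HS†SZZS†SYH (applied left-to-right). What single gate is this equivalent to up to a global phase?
Y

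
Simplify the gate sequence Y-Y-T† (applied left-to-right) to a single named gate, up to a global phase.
T†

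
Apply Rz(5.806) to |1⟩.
(-0.9717 + 0.2363i)|1⟩

Rz(5.806) = [[e^(−iθ/2), 0], [0, e^(iθ/2)]] with e^(±iθ/2) = cos(θ/2) ± i·sin(θ/2); θ = 5.806, cos(θ/2) ≈ -0.971672, sin(θ/2) ≈ 0.236335.
With a = amp(|0⟩) = 0 and b = amp(|1⟩) = 1:
new amp(|0⟩) = (-0.971672 - 0.236335i)·a = 0
new amp(|1⟩) = (-0.971672 + 0.236335i)·b = (-0.9717 + 0.2363i)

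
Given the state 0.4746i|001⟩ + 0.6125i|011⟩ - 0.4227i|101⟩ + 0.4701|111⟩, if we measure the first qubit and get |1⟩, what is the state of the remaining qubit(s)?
-0.6686i|01⟩ + 0.7436|11⟩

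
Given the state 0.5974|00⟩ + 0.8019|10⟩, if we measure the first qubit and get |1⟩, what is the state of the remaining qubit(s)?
|0⟩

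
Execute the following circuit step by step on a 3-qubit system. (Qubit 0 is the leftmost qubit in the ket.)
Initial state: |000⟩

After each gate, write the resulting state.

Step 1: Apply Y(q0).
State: i|100⟩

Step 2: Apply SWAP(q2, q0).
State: i|001⟩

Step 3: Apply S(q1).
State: i|001⟩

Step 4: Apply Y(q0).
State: -|101⟩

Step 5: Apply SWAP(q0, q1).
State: -|011⟩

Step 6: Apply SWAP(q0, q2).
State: -|110⟩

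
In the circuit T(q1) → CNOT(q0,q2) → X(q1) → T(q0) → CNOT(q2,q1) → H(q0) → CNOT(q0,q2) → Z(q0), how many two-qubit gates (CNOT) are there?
3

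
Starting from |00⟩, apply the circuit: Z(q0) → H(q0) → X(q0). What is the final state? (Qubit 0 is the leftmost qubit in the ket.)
1/√2|00⟩ + 1/√2|10⟩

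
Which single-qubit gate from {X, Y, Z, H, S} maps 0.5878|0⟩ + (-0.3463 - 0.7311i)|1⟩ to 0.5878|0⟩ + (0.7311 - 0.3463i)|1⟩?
S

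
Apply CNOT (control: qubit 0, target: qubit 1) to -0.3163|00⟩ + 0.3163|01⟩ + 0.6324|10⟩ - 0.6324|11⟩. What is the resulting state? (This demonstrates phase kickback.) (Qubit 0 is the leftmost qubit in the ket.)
-0.3163|00⟩ + 0.3163|01⟩ - 0.6324|10⟩ + 0.6324|11⟩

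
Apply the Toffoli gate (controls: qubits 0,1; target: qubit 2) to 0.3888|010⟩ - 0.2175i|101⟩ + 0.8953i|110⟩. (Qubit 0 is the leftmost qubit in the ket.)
0.3888|010⟩ - 0.2175i|101⟩ + 0.8953i|111⟩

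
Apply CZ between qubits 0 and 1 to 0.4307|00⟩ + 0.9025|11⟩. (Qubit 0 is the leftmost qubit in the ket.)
0.4307|00⟩ - 0.9025|11⟩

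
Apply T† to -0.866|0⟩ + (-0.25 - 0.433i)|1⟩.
-0.866|0⟩ + (-0.483 - 0.1294i)|1⟩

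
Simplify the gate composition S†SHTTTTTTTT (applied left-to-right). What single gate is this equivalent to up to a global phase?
H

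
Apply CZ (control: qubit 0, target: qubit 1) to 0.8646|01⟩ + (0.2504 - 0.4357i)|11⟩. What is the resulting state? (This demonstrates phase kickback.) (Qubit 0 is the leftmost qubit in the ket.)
0.8646|01⟩ + (-0.2504 + 0.4357i)|11⟩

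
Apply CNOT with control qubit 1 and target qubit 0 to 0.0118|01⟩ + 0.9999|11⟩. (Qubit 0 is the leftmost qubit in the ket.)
0.9999|01⟩ + 0.0118|11⟩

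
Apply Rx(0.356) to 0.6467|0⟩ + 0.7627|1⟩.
(0.6365 - 0.135i)|0⟩ + (0.7506 - 0.1145i)|1⟩

Rx(0.356) = [[cos(θ/2), −i·sin(θ/2)], [−i·sin(θ/2), cos(θ/2)]]; θ = 0.356, cos(θ/2) ≈ 0.9842, sin(θ/2) ≈ 0.177062.
With a = amp(|0⟩) = 0.6467 and b = amp(|1⟩) = 0.7627:
new amp(|0⟩) = (0.9842)·a + (-0.177062i)·b = (0.6365 - 0.135i)
new amp(|1⟩) = (-0.177062i)·a + (0.9842)·b = (0.7506 - 0.1145i)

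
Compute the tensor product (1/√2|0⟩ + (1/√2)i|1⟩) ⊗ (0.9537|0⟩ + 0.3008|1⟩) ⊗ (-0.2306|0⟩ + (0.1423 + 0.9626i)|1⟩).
-0.1555|000⟩ + (0.09596 + 0.6491i)|001⟩ - 0.04905|010⟩ + (0.03027 + 0.2047i)|011⟩ - 0.1555i|100⟩ + (-0.6491 + 0.09596i)|101⟩ - 0.04905i|110⟩ + (-0.2047 + 0.03027i)|111⟩

amp(|b₁b₂…⟩) = product of the factor amplitudes for bits b₁, b₂, …; only kets whose every factor amplitude is nonzero survive.
|000⟩: (1/√2)(0.9537)(-0.2306) = -0.1555
|001⟩: (1/√2)(0.9537)(0.1423 + 0.9626i) = (0.09596 + 0.6491i)
|010⟩: (1/√2)(0.3008)(-0.2306) = -0.04905
|011⟩: (1/√2)(0.3008)(0.1423 + 0.9626i) = (0.03027 + 0.2047i)
|100⟩: ((1/√2)i)(0.9537)(-0.2306) = -0.1555i
|101⟩: ((1/√2)i)(0.9537)(0.1423 + 0.9626i) = (-0.6491 + 0.09596i)
|110⟩: ((1/√2)i)(0.3008)(-0.2306) = -0.04905i
|111⟩: ((1/√2)i)(0.3008)(0.1423 + 0.9626i) = (-0.2047 + 0.03027i)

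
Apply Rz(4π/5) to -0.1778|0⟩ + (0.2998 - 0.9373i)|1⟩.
(-0.05494 + 0.1691i)|0⟩ + (0.9841 - 0.004515i)|1⟩

Rz(4π/5) = [[e^(−iθ/2), 0], [0, e^(iθ/2)]] with e^(±iθ/2) = cos(θ/2) ± i·sin(θ/2); θ = 4π/5, cos(θ/2) ≈ 0.309017, sin(θ/2) ≈ 0.951057.
With a = amp(|0⟩) = -0.1778 and b = amp(|1⟩) = (0.2998 - 0.9373i):
new amp(|0⟩) = (0.309017 - 0.951057i)·a = (-0.05494 + 0.1691i)
new amp(|1⟩) = (0.309017 + 0.951057i)·b = (0.9841 - 0.004515i)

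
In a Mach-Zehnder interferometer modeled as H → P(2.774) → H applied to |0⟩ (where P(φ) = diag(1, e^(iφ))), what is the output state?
(0.0334 + 0.1797i)|0⟩ + (0.9666 - 0.1797i)|1⟩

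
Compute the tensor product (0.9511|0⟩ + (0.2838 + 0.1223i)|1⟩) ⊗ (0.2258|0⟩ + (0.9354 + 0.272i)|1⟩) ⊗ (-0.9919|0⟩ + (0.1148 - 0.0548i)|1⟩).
-0.213|000⟩ + (0.02465 - 0.01177i)|001⟩ + (-0.8825 - 0.2566i)|010⟩ + (0.1163 - 0.01905i)|011⟩ + (-0.06356 - 0.02739i)|100⟩ + (0.00887 - 0.0003415i)|101⟩ + (-0.2303 - 0.19i)|110⟩ + (0.03716 + 0.00927i)|111⟩

amp(|b₁b₂…⟩) = product of the factor amplitudes for bits b₁, b₂, …; only kets whose every factor amplitude is nonzero survive.
|000⟩: (0.9511)(0.2258)(-0.9919) = -0.213
|001⟩: (0.9511)(0.2258)(0.1148 - 0.0548i) = (0.02465 - 0.01177i)
|010⟩: (0.9511)(0.9354 + 0.272i)(-0.9919) = (-0.8825 - 0.2566i)
|011⟩: (0.9511)(0.9354 + 0.272i)(0.1148 - 0.0548i) = (0.1163 - 0.01905i)
|100⟩: (0.2838 + 0.1223i)(0.2258)(-0.9919) = (-0.06356 - 0.02739i)
|101⟩: (0.2838 + 0.1223i)(0.2258)(0.1148 - 0.0548i) = (0.00887 - 0.0003415i)
|110⟩: (0.2838 + 0.1223i)(0.9354 + 0.272i)(-0.9919) = (-0.2303 - 0.19i)
|111⟩: (0.2838 + 0.1223i)(0.9354 + 0.272i)(0.1148 - 0.0548i) = (0.03716 + 0.00927i)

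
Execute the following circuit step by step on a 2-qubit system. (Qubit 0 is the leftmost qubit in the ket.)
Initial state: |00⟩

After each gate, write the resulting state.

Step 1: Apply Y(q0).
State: i|10⟩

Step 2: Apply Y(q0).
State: |00⟩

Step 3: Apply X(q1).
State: |01⟩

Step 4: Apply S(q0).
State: |01⟩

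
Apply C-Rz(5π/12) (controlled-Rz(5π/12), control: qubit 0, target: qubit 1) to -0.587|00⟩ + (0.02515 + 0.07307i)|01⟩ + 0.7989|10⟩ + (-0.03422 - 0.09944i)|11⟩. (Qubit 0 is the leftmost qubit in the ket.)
-0.587|00⟩ + (0.02515 + 0.07307i)|01⟩ + (0.6338 - 0.4863i)|10⟩ + (0.03339 - 0.09972i)|11⟩

C-Rz(5π/12) leaves the control-|0⟩ kets |00⟩, |01⟩ unchanged and applies Rz(5π/12) to qubit 1 on the control-|1⟩ pair (|10⟩, |11⟩).
Rz(5π/12) = [[e^(−iθ/2), 0], [0, e^(iθ/2)]] with e^(±iθ/2) = cos(θ/2) ± i·sin(θ/2); θ = 5π/12, cos(θ/2) ≈ 0.793353, sin(θ/2) ≈ 0.608761.
With a = amp(|10⟩) = 0.7989 and b = amp(|11⟩) = (-0.03422 - 0.09944i):
new amp(|10⟩) = (0.793353 - 0.608761i)·a = (0.6338 - 0.4863i)
new amp(|11⟩) = (0.793353 + 0.608761i)·b = (0.03339 - 0.09972i)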